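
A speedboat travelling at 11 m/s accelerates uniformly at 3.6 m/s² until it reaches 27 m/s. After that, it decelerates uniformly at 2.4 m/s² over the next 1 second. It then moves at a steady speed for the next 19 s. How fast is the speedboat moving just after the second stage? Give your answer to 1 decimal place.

24.6 m/s

Phase 1 (accelerating): v₀ = 11.0 m/s, a = 3.6 m/s².
v = v₀ + at → t = (27 − 11.0) / 3.6 = 4.44 s
v² = v₀² + 2aΔx → Δx = (27² − 11.0²)/(2·3.6) = 84.4 m

Phase 2 (decelerating): v₀ = 27.0 m/s, a = -2.4 m/s².
v = v₀ + at = 27.0 + (-2.4)(1) = 24.6 m/s
Δx = v₀t + ½at² = 27.0·1 + 0.5·-2.4·1² = 25.8 m
Speed at end of phase 2 = 24.6 m/s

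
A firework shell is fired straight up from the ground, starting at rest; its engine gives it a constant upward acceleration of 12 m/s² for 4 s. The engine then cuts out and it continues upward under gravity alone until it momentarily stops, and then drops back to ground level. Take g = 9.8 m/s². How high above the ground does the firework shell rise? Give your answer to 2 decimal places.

Phase 1 (powered ascent): v₀ = 0 m/s, a = 12 m/s².
v = v₀ + at = 0 + (12)(4) = 48.0 m/s
Δx = v₀t + ½at² = 0·4 + 0.5·12·4² = 96.0 m

Phase 2 (coasting upward): v₀ = 48.0 m/s, a = -9.8 m/s².
v = v₀ + at → t = (0 − 48.0) / -9.8 = 4.90 s
v² = v₀² + 2aΔx → Δx = (0² − 48.0²)/(2·-9.8) = 118 m
Maximum height = 96.0 + 118 = 214 m

213.55 m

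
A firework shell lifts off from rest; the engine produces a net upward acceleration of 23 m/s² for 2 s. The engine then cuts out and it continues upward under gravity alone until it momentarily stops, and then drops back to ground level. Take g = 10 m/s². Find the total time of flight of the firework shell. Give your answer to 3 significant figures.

12.1 s

Phase 1 (powered ascent): v₀ = 0 m/s, a = 23 m/s².
v = v₀ + at = 0 + (23)(2) = 46.0 m/s
Δx = v₀t + ½at² = 0·2 + 0.5·23·2² = 46.0 m

Phase 2 (coasting upward): v₀ = 46.0 m/s, a = -10 m/s².
v = v₀ + at → t = (0 − 46.0) / -10 = 4.60 s
v² = v₀² + 2aΔx → Δx = (0² − 46.0²)/(2·-10) = 106 m

Phase 3 (free fall): v₀ = 0 m/s, a = -10 m/s².
Falls 152 m from rest: t = √(2·152/10) = 5.51 s; v = g·t = 55.1 m/s.
Total time = 2.00 + 4.60 + 5.51 = 12.1 s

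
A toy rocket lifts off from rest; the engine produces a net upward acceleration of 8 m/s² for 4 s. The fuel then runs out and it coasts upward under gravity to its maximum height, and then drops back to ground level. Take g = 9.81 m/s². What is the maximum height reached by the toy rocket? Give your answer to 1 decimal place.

116.2 m

Phase 1 (powered ascent): v₀ = 0 m/s, a = 8 m/s².
v = v₀ + at = 0 + (8)(4) = 32.0 m/s
Δx = v₀t + ½at² = 0·4 + 0.5·8·4² = 64.0 m

Phase 2 (coasting upward): v₀ = 32.0 m/s, a = -9.81 m/s².
v = v₀ + at → t = (0 − 32.0) / -9.81 = 3.26 s
v² = v₀² + 2aΔx → Δx = (0² − 32.0²)/(2·-9.81) = 52.2 m
Maximum height = 64.0 + 52.2 = 116 m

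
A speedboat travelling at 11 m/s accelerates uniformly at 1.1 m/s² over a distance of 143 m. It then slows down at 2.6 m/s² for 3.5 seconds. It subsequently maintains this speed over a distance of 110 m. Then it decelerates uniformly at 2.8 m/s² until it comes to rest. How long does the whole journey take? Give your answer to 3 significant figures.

26.0 s

Phase 1 (accelerating): v₀ = 11.0 m/s, a = 1.1 m/s².
v² = v₀² + 2aΔx = 11.0² + 2·1.1·143 = 436 → v = 20.9 m/s
t = (v − v₀)/a = (20.9 − 11.0)/1.1 = 8.97 s

Phase 2 (decelerating): v₀ = 20.9 m/s, a = -2.6 m/s².
v = v₀ + at = 20.9 + (-2.6)(3.5) = 11.8 m/s
Δx = v₀t + ½at² = 20.9·3.5 + 0.5·-2.6·3.5² = 57.1 m

Phase 3 (constant speed): v₀ = 11.8 m/s, a = 0 m/s².
Constant speed: t = d/v = 110/11.8 = 9.34 s

Phase 4 (decelerating): v₀ = 11.8 m/s, a = -2.8 m/s².
v = v₀ + at → t = (0 − 11.8) / -2.8 = 4.20 s
v² = v₀² + 2aΔx → Δx = (0² − 11.8²)/(2·-2.8) = 24.7 m
Total time = 8.97 + 3.50 + 9.34 + 4.20 = 26.0 s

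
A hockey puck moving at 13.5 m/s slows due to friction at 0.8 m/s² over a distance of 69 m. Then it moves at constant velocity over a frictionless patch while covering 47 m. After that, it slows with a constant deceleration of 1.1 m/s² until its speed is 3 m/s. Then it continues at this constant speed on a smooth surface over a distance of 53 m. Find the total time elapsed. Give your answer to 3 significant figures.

Phase 1 (decelerating): v₀ = 13.5 m/s, a = -0.8 m/s².
v² = v₀² + 2aΔx = 13.5² + 2·-0.8·69 = 71.8 → v = 8.48 m/s
t = (v − v₀)/a = (8.48 − 13.5)/-0.8 = 6.28 s

Phase 2 (constant speed): v₀ = 8.48 m/s, a = 0 m/s².
Constant speed: t = d/v = 47/8.48 = 5.54 s

Phase 3 (decelerating): v₀ = 8.48 m/s, a = -1.1 m/s².
v = v₀ + at → t = (3 − 8.48) / -1.1 = 4.98 s
v² = v₀² + 2aΔx → Δx = (3² − 8.48²)/(2·-1.1) = 28.6 m

Phase 4 (constant speed): v₀ = 3.00 m/s, a = 0 m/s².
Constant speed: t = d/v = 53/3.00 = 17.7 s
Total time = 6.28 + 5.54 + 4.98 + 17.7 = 34.5 s

34.5 s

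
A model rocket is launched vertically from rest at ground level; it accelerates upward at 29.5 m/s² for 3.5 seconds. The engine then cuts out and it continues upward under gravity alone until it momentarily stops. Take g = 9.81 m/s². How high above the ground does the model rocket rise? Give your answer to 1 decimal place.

Phase 1 (powered ascent): v₀ = 0 m/s, a = 29.5 m/s².
v = v₀ + at = 0 + (29.5)(3.5) = 103 m/s
Δx = v₀t + ½at² = 0·3.5 + 0.5·29.5·3.5² = 181 m

Phase 2 (coasting upward): v₀ = 103 m/s, a = -9.81 m/s².
v = v₀ + at → t = (0 − 103) / -9.81 = 10.5 s
v² = v₀² + 2aΔx → Δx = (0² − 103²)/(2·-9.81) = 543 m
Maximum height = 181 + 543 = 724 m

724.0 m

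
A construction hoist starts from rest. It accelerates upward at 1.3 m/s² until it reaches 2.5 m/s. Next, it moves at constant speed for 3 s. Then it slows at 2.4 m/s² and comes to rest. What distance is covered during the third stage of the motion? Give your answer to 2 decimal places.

Phase 1 (accelerating): v₀ = 0 m/s, a = 1.3 m/s².
v = v₀ + at → t = (2.5 − 0) / 1.3 = 1.92 s
v² = v₀² + 2aΔx → Δx = (2.5² − 0²)/(2·1.3) = 2.40 m

Phase 2 (constant speed): v₀ = 2.50 m/s, a = 0 m/s².
v = v₀ + at = 2.50 + (0)(3) = 2.50 m/s
Δx = v₀t + ½at² = 2.50·3 + 0.5·0·3² = 7.50 m

Phase 3 (decelerating): v₀ = 2.50 m/s, a = -2.4 m/s².
v = v₀ + at → t = (0 − 2.50) / -2.4 = 1.04 s
v² = v₀² + 2aΔx → Δx = (0² − 2.50²)/(2·-2.4) = 1.30 m
Distance in phase 3 = 1.30 m

1.30 m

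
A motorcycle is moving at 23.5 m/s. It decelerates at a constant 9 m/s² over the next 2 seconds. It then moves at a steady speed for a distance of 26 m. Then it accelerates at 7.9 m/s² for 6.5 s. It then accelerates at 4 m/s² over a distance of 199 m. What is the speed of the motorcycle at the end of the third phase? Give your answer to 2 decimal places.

Phase 1 (decelerating): v₀ = 23.5 m/s, a = -9 m/s².
v = v₀ + at = 23.5 + (-9)(2) = 5.50 m/s
Δx = v₀t + ½at² = 23.5·2 + 0.5·-9·2² = 29.0 m

Phase 2 (constant speed): v₀ = 5.50 m/s, a = 0 m/s².
Constant speed: t = d/v = 26/5.50 = 4.73 s

Phase 3 (accelerating): v₀ = 5.50 m/s, a = 7.9 m/s².
v = v₀ + at = 5.50 + (7.9)(6.5) = 56.9 m/s
Δx = v₀t + ½at² = 5.50·6.5 + 0.5·7.9·6.5² = 203 m
Speed at end of phase 3 = 56.9 m/s

56.85 m/s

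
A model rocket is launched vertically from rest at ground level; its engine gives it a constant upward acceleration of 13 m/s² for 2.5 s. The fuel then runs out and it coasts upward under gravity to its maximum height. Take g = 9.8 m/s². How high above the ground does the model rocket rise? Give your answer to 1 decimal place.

94.5 m

Phase 1 (powered ascent): v₀ = 0 m/s, a = 13 m/s².
v = v₀ + at = 0 + (13)(2.5) = 32.5 m/s
Δx = v₀t + ½at² = 0·2.5 + 0.5·13·2.5² = 40.6 m

Phase 2 (coasting upward): v₀ = 32.5 m/s, a = -9.8 m/s².
v = v₀ + at → t = (0 − 32.5) / -9.8 = 3.32 s
v² = v₀² + 2aΔx → Δx = (0² − 32.5²)/(2·-9.8) = 53.9 m
Maximum height = 40.6 + 53.9 = 94.5 m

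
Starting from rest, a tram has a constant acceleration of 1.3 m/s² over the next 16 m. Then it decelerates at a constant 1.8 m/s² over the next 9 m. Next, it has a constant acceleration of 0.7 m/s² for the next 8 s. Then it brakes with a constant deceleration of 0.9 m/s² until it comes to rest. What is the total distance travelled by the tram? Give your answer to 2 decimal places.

Phase 1 (accelerating): v₀ = 0 m/s, a = 1.3 m/s².
v² = v₀² + 2aΔx = 0² + 2·1.3·16 = 41.6 → v = 6.45 m/s
t = (v − v₀)/a = (6.45 − 0)/1.3 = 4.96 s

Phase 2 (decelerating): v₀ = 6.45 m/s, a = -1.8 m/s².
v² = v₀² + 2aΔx = 6.45² + 2·-1.8·9 = 9.20 → v = 3.03 m/s
t = (v − v₀)/a = (3.03 − 6.45)/-1.8 = 1.90 s

Phase 3 (accelerating): v₀ = 3.03 m/s, a = 0.7 m/s².
v = v₀ + at = 3.03 + (0.7)(8) = 8.63 m/s
Δx = v₀t + ½at² = 3.03·8 + 0.5·0.7·8² = 46.7 m

Phase 4 (decelerating): v₀ = 8.63 m/s, a = -0.9 m/s².
v = v₀ + at → t = (0 − 8.63) / -0.9 = 9.59 s
v² = v₀² + 2aΔx → Δx = (0² − 8.63²)/(2·-0.9) = 41.4 m
Total distance = 16.0 + 9.00 + 46.7 + 41.4 = 113 m

113.07 m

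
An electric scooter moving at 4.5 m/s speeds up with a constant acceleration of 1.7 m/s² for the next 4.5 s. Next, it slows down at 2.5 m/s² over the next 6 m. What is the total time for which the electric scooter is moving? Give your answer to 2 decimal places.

Phase 1 (accelerating): v₀ = 4.50 m/s, a = 1.7 m/s².
v = v₀ + at = 4.50 + (1.7)(4.5) = 12.1 m/s
Δx = v₀t + ½at² = 4.50·4.5 + 0.5·1.7·4.5² = 37.5 m

Phase 2 (decelerating): v₀ = 12.1 m/s, a = -2.5 m/s².
v² = v₀² + 2aΔx = 12.1² + 2·-2.5·6 = 118 → v = 10.8 m/s
t = (v − v₀)/a = (10.8 − 12.1)/-2.5 = 0.522 s
Total time = 4.50 + 0.522 = 5.02 s

5.02 s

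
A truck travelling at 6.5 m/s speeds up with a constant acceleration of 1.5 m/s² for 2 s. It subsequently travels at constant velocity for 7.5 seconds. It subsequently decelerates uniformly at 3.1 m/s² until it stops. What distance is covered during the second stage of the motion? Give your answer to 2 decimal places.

71.25 m

Phase 1 (accelerating): v₀ = 6.50 m/s, a = 1.5 m/s².
v = v₀ + at = 6.50 + (1.5)(2) = 9.50 m/s
Δx = v₀t + ½at² = 6.50·2 + 0.5·1.5·2² = 16.0 m

Phase 2 (constant speed): v₀ = 9.50 m/s, a = 0 m/s².
v = v₀ + at = 9.50 + (0)(7.5) = 9.50 m/s
Δx = v₀t + ½at² = 9.50·7.5 + 0.5·0·7.5² = 71.2 m
Distance in phase 2 = 71.2 m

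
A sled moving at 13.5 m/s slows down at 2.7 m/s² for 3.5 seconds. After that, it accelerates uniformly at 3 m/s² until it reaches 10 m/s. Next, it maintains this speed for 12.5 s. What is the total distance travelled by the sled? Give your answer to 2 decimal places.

Phase 1 (decelerating): v₀ = 13.5 m/s, a = -2.7 m/s².
v = v₀ + at = 13.5 + (-2.7)(3.5) = 4.05 m/s
Δx = v₀t + ½at² = 13.5·3.5 + 0.5·-2.7·3.5² = 30.7 m

Phase 2 (accelerating): v₀ = 4.05 m/s, a = 3 m/s².
v = v₀ + at → t = (10 − 4.05) / 3 = 1.98 s
v² = v₀² + 2aΔx → Δx = (10² − 4.05²)/(2·3) = 13.9 m

Phase 3 (constant speed): v₀ = 10.0 m/s, a = 0 m/s².
v = v₀ + at = 10.0 + (0)(12.5) = 10.0 m/s
Δx = v₀t + ½at² = 10.0·12.5 + 0.5·0·12.5² = 125 m
Total distance = 30.7 + 13.9 + 125 = 170 m

169.65 m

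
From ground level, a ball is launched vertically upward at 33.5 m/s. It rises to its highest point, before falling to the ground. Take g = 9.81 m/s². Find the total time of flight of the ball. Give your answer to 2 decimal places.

Phase 1 (rising): v₀ = 33.5 m/s, a = -9.81 m/s².
v = v₀ + at → t = (0 − 33.5) / -9.81 = 3.41 s
v² = v₀² + 2aΔx → Δx = (0² − 33.5²)/(2·-9.81) = 57.2 m

Phase 2 (falling): v₀ = 0 m/s, a = -9.81 m/s².
Falls 57.2 m from rest: t = √(2·57.2/9.81) = 3.41 s; v = g·t = 33.5 m/s.
Total time = 3.41 + 3.41 = 6.83 s

6.83 s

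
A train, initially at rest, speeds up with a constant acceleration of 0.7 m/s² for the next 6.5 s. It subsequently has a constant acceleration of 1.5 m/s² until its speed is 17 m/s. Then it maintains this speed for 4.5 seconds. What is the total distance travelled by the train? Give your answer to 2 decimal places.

Phase 1 (accelerating): v₀ = 0 m/s, a = 0.7 m/s².
v = v₀ + at = 0 + (0.7)(6.5) = 4.55 m/s
Δx = v₀t + ½at² = 0·6.5 + 0.5·0.7·6.5² = 14.8 m

Phase 2 (accelerating): v₀ = 4.55 m/s, a = 1.5 m/s².
v = v₀ + at → t = (17 − 4.55) / 1.5 = 8.30 s
v² = v₀² + 2aΔx → Δx = (17² − 4.55²)/(2·1.5) = 89.4 m

Phase 3 (constant speed): v₀ = 17.0 m/s, a = 0 m/s².
v = v₀ + at = 17.0 + (0)(4.5) = 17.0 m/s
Δx = v₀t + ½at² = 17.0·4.5 + 0.5·0·4.5² = 76.5 m
Total distance = 14.8 + 89.4 + 76.5 = 181 m

180.72 m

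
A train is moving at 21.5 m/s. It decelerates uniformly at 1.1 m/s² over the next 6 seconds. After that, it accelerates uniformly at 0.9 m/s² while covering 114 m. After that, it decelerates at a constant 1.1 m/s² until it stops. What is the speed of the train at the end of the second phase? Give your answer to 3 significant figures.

Phase 1 (decelerating): v₀ = 21.5 m/s, a = -1.1 m/s².
v = v₀ + at = 21.5 + (-1.1)(6) = 14.9 m/s
Δx = v₀t + ½at² = 21.5·6 + 0.5·-1.1·6² = 109 m

Phase 2 (accelerating): v₀ = 14.9 m/s, a = 0.9 m/s².
v² = v₀² + 2aΔx = 14.9² + 2·0.9·114 = 427 → v = 20.7 m/s
t = (v − v₀)/a = (20.7 − 14.9)/0.9 = 6.41 s
Speed at end of phase 2 = 20.7 m/s

20.7 m/s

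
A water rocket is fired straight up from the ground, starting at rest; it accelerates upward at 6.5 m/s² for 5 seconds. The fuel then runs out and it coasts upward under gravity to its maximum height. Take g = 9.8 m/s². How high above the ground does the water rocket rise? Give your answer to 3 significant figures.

Phase 1 (powered ascent): v₀ = 0 m/s, a = 6.5 m/s².
v = v₀ + at = 0 + (6.5)(5) = 32.5 m/s
Δx = v₀t + ½at² = 0·5 + 0.5·6.5·5² = 81.2 m

Phase 2 (coasting upward): v₀ = 32.5 m/s, a = -9.8 m/s².
v = v₀ + at → t = (0 − 32.5) / -9.8 = 3.32 s
v² = v₀² + 2aΔx → Δx = (0² − 32.5²)/(2·-9.8) = 53.9 m
Maximum height = 81.2 + 53.9 = 135 m

135 m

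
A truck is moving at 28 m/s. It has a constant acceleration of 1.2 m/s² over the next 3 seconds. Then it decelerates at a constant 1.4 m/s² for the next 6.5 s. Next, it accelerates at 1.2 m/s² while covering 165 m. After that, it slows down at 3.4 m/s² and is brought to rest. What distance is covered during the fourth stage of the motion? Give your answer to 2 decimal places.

Phase 1 (accelerating): v₀ = 28.0 m/s, a = 1.2 m/s².
v = v₀ + at = 28.0 + (1.2)(3) = 31.6 m/s
Δx = v₀t + ½at² = 28.0·3 + 0.5·1.2·3² = 89.4 m

Phase 2 (decelerating): v₀ = 31.6 m/s, a = -1.4 m/s².
v = v₀ + at = 31.6 + (-1.4)(6.5) = 22.5 m/s
Δx = v₀t + ½at² = 31.6·6.5 + 0.5·-1.4·6.5² = 176 m

Phase 3 (accelerating): v₀ = 22.5 m/s, a = 1.2 m/s².
v² = v₀² + 2aΔx = 22.5² + 2·1.2·165 = 902 → v = 30.0 m/s
t = (v − v₀)/a = (30.0 − 22.5)/1.2 = 6.28 s

Phase 4 (decelerating): v₀ = 30.0 m/s, a = -3.4 m/s².
v = v₀ + at → t = (0 − 30.0) / -3.4 = 8.83 s
v² = v₀² + 2aΔx → Δx = (0² − 30.0²)/(2·-3.4) = 133 m
Distance in phase 4 = 133 m

132.68 m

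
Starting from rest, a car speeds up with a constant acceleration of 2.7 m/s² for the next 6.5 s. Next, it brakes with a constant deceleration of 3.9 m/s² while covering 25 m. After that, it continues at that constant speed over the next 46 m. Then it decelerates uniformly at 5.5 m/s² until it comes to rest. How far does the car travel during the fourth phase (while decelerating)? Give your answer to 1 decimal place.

10.3 m

Phase 1 (accelerating): v₀ = 0 m/s, a = 2.7 m/s².
v = v₀ + at = 0 + (2.7)(6.5) = 17.6 m/s
Δx = v₀t + ½at² = 0·6.5 + 0.5·2.7·6.5² = 57.0 m

Phase 2 (decelerating): v₀ = 17.6 m/s, a = -3.9 m/s².
v² = v₀² + 2aΔx = 17.6² + 2·-3.9·25 = 113 → v = 10.6 m/s
t = (v − v₀)/a = (10.6 − 17.6)/-3.9 = 1.77 s

Phase 3 (constant speed): v₀ = 10.6 m/s, a = 0 m/s².
Constant speed: t = d/v = 46/10.6 = 4.33 s

Phase 4 (decelerating): v₀ = 10.6 m/s, a = -5.5 m/s².
v = v₀ + at → t = (0 − 10.6) / -5.5 = 1.93 s
v² = v₀² + 2aΔx → Δx = (0² − 10.6²)/(2·-5.5) = 10.3 m
Distance in phase 4 = 10.3 m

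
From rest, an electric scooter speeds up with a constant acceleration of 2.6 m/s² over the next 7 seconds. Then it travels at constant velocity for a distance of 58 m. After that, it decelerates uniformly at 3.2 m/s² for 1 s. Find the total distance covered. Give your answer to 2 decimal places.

138.30 m

Phase 1 (accelerating): v₀ = 0 m/s, a = 2.6 m/s².
v = v₀ + at = 0 + (2.6)(7) = 18.2 m/s
Δx = v₀t + ½at² = 0·7 + 0.5·2.6·7² = 63.7 m

Phase 2 (constant speed): v₀ = 18.2 m/s, a = 0 m/s².
Constant speed: t = d/v = 58/18.2 = 3.19 s

Phase 3 (decelerating): v₀ = 18.2 m/s, a = -3.2 m/s².
v = v₀ + at = 18.2 + (-3.2)(1) = 15.0 m/s
Δx = v₀t + ½at² = 18.2·1 + 0.5·-3.2·1² = 16.6 m
Total distance = 63.7 + 58.0 + 16.6 = 138 m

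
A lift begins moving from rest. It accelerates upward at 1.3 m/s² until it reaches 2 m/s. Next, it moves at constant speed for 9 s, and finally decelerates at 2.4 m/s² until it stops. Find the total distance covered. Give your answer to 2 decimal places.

20.37 m

Phase 1 (accelerating): v₀ = 0 m/s, a = 1.3 m/s².
v = v₀ + at → t = (2 − 0) / 1.3 = 1.54 s
v² = v₀² + 2aΔx → Δx = (2² − 0²)/(2·1.3) = 1.54 m

Phase 2 (constant speed): v₀ = 2.00 m/s, a = 0 m/s².
v = v₀ + at = 2.00 + (0)(9) = 2.00 m/s
Δx = v₀t + ½at² = 2.00·9 + 0.5·0·9² = 18.0 m

Phase 3 (decelerating): v₀ = 2.00 m/s, a = -2.4 m/s².
v = v₀ + at → t = (0 − 2.00) / -2.4 = 0.833 s
v² = v₀² + 2aΔx → Δx = (0² − 2.00²)/(2·-2.4) = 0.833 m
Total distance = 1.54 + 18.0 + 0.833 = 20.4 m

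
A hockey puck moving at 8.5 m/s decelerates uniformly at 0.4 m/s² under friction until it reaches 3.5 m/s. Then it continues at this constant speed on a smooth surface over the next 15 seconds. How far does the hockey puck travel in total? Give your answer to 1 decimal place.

127.5 m

Phase 1 (decelerating): v₀ = 8.50 m/s, a = -0.4 m/s².
v = v₀ + at → t = (3.5 − 8.50) / -0.4 = 12.5 s
v² = v₀² + 2aΔx → Δx = (3.5² − 8.50²)/(2·-0.4) = 75.0 m

Phase 2 (constant speed): v₀ = 3.50 m/s, a = 0 m/s².
v = v₀ + at = 3.50 + (0)(15) = 3.50 m/s
Δx = v₀t + ½at² = 3.50·15 + 0.5·0·15² = 52.5 m
Total distance = 75.0 + 52.5 = 128 m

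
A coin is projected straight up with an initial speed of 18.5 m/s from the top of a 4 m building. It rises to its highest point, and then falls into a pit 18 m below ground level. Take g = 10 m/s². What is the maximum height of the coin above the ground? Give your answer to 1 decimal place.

21.1 m

Phase 1 (rising): v₀ = 18.5 m/s, a = -10 m/s².
v = v₀ + at → t = (0 − 18.5) / -10 = 1.85 s
v² = v₀² + 2aΔx → Δx = (0² − 18.5²)/(2·-10) = 17.1 m
Maximum height = 4 + 17.1 = 21.1 m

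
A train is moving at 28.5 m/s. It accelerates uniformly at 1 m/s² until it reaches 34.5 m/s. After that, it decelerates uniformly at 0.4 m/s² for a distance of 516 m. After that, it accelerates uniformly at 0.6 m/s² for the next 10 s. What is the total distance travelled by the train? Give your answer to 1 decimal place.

1013.8 m

Phase 1 (accelerating): v₀ = 28.5 m/s, a = 1 m/s².
v = v₀ + at → t = (34.5 − 28.5) / 1 = 6.00 s
v² = v₀² + 2aΔx → Δx = (34.5² − 28.5²)/(2·1) = 189 m

Phase 2 (decelerating): v₀ = 34.5 m/s, a = -0.4 m/s².
v² = v₀² + 2aΔx = 34.5² + 2·-0.4·516 = 777 → v = 27.9 m/s
t = (v − v₀)/a = (27.9 − 34.5)/-0.4 = 16.5 s

Phase 3 (accelerating): v₀ = 27.9 m/s, a = 0.6 m/s².
v = v₀ + at = 27.9 + (0.6)(10) = 33.9 m/s
Δx = v₀t + ½at² = 27.9·10 + 0.5·0.6·10² = 309 m
Total distance = 189 + 516 + 309 = 1010 m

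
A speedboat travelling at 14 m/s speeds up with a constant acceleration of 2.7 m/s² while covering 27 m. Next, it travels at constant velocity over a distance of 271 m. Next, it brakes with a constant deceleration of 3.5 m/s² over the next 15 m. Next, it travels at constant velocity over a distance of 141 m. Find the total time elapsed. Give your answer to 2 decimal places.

26.37 s

Phase 1 (accelerating): v₀ = 14.0 m/s, a = 2.7 m/s².
v² = v₀² + 2aΔx = 14.0² + 2·2.7·27 = 342 → v = 18.5 m/s
t = (v − v₀)/a = (18.5 − 14.0)/2.7 = 1.66 s

Phase 2 (constant speed): v₀ = 18.5 m/s, a = 0 m/s².
Constant speed: t = d/v = 271/18.5 = 14.7 s

Phase 3 (decelerating): v₀ = 18.5 m/s, a = -3.5 m/s².
v² = v₀² + 2aΔx = 18.5² + 2·-3.5·15 = 237 → v = 15.4 m/s
t = (v − v₀)/a = (15.4 − 18.5)/-3.5 = 0.886 s

Phase 4 (constant speed): v₀ = 15.4 m/s, a = 0 m/s².
Constant speed: t = d/v = 141/15.4 = 9.16 s
Total time = 1.66 + 14.7 + 0.886 + 9.16 = 26.4 s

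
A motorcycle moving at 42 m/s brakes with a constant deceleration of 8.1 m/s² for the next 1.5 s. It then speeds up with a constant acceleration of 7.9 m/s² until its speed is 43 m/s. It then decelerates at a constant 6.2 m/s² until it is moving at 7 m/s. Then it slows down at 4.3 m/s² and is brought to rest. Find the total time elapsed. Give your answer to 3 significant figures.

10.6 s

Phase 1 (decelerating): v₀ = 42.0 m/s, a = -8.1 m/s².
v = v₀ + at = 42.0 + (-8.1)(1.5) = 29.9 m/s
Δx = v₀t + ½at² = 42.0·1.5 + 0.5·-8.1·1.5² = 53.9 m

Phase 2 (accelerating): v₀ = 29.9 m/s, a = 7.9 m/s².
v = v₀ + at → t = (43 − 29.9) / 7.9 = 1.66 s
v² = v₀² + 2aΔx → Δx = (43² − 29.9²)/(2·7.9) = 60.6 m

Phase 3 (decelerating): v₀ = 43.0 m/s, a = -6.2 m/s².
v = v₀ + at → t = (7 − 43.0) / -6.2 = 5.81 s
v² = v₀² + 2aΔx → Δx = (7² − 43.0²)/(2·-6.2) = 145 m

Phase 4 (decelerating): v₀ = 7.00 m/s, a = -4.3 m/s².
v = v₀ + at → t = (0 − 7.00) / -4.3 = 1.63 s
v² = v₀² + 2aΔx → Δx = (0² − 7.00²)/(2·-4.3) = 5.70 m
Total time = 1.50 + 1.66 + 5.81 + 1.63 = 10.6 s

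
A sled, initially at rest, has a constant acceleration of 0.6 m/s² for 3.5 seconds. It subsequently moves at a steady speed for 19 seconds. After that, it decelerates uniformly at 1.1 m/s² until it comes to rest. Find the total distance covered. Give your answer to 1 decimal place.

45.6 m

Phase 1 (accelerating): v₀ = 0 m/s, a = 0.6 m/s².
v = v₀ + at = 0 + (0.6)(3.5) = 2.10 m/s
Δx = v₀t + ½at² = 0·3.5 + 0.5·0.6·3.5² = 3.68 m

Phase 2 (constant speed): v₀ = 2.10 m/s, a = 0 m/s².
v = v₀ + at = 2.10 + (0)(19) = 2.10 m/s
Δx = v₀t + ½at² = 2.10·19 + 0.5·0·19² = 39.9 m

Phase 3 (decelerating): v₀ = 2.10 m/s, a = -1.1 m/s².
v = v₀ + at → t = (0 − 2.10) / -1.1 = 1.91 s
v² = v₀² + 2aΔx → Δx = (0² − 2.10²)/(2·-1.1) = 2.00 m
Total distance = 3.68 + 39.9 + 2.00 = 45.6 m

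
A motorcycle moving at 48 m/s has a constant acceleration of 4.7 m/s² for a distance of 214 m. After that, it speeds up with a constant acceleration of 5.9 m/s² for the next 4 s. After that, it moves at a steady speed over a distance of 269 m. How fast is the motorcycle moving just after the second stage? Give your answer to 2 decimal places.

89.29 m/s

Phase 1 (accelerating): v₀ = 48.0 m/s, a = 4.7 m/s².
v² = v₀² + 2aΔx = 48.0² + 2·4.7·214 = 4320 → v = 65.7 m/s
t = (v − v₀)/a = (65.7 − 48.0)/4.7 = 3.76 s

Phase 2 (accelerating): v₀ = 65.7 m/s, a = 5.9 m/s².
v = v₀ + at = 65.7 + (5.9)(4) = 89.3 m/s
Δx = v₀t + ½at² = 65.7·4 + 0.5·5.9·4² = 310 m
Speed at end of phase 2 = 89.3 m/s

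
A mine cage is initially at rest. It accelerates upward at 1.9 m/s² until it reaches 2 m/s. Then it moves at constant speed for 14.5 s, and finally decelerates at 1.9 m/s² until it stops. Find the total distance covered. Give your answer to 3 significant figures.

31.1 m

Phase 1 (accelerating): v₀ = 0 m/s, a = 1.9 m/s².
v = v₀ + at → t = (2 − 0) / 1.9 = 1.05 s
v² = v₀² + 2aΔx → Δx = (2² − 0²)/(2·1.9) = 1.05 m

Phase 2 (constant speed): v₀ = 2.00 m/s, a = 0 m/s².
v = v₀ + at = 2.00 + (0)(14.5) = 2.00 m/s
Δx = v₀t + ½at² = 2.00·14.5 + 0.5·0·14.5² = 29.0 m

Phase 3 (decelerating): v₀ = 2.00 m/s, a = -1.9 m/s².
v = v₀ + at → t = (0 − 2.00) / -1.9 = 1.05 s
v² = v₀² + 2aΔx → Δx = (0² − 2.00²)/(2·-1.9) = 1.05 m
Total distance = 1.05 + 29.0 + 1.05 = 31.1 m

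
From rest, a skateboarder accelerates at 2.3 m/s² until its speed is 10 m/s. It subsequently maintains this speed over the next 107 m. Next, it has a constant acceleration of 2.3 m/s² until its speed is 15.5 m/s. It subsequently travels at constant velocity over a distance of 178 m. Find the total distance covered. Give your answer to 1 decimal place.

Phase 1 (accelerating): v₀ = 0 m/s, a = 2.3 m/s².
v = v₀ + at → t = (10 − 0) / 2.3 = 4.35 s
v² = v₀² + 2aΔx → Δx = (10² − 0²)/(2·2.3) = 21.7 m

Phase 2 (constant speed): v₀ = 10.0 m/s, a = 0 m/s².
Constant speed: t = d/v = 107/10.0 = 10.7 s

Phase 3 (accelerating): v₀ = 10.0 m/s, a = 2.3 m/s².
v = v₀ + at → t = (15.5 − 10.0) / 2.3 = 2.39 s
v² = v₀² + 2aΔx → Δx = (15.5² − 10.0²)/(2·2.3) = 30.5 m

Phase 4 (constant speed): v₀ = 15.5 m/s, a = 0 m/s².
Constant speed: t = d/v = 178/15.5 = 11.5 s
Total distance = 21.7 + 107 + 30.5 + 178 = 337 m

337.2 m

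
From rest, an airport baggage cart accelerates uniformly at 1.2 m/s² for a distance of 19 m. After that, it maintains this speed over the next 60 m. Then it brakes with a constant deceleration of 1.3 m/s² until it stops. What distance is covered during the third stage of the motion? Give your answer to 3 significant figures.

17.5 m

Phase 1 (accelerating): v₀ = 0 m/s, a = 1.2 m/s².
v² = v₀² + 2aΔx = 0² + 2·1.2·19 = 45.6 → v = 6.75 m/s
t = (v − v₀)/a = (6.75 − 0)/1.2 = 5.63 s

Phase 2 (constant speed): v₀ = 6.75 m/s, a = 0 m/s².
Constant speed: t = d/v = 60/6.75 = 8.89 s

Phase 3 (decelerating): v₀ = 6.75 m/s, a = -1.3 m/s².
v = v₀ + at → t = (0 − 6.75) / -1.3 = 5.19 s
v² = v₀² + 2aΔx → Δx = (0² − 6.75²)/(2·-1.3) = 17.5 m
Distance in phase 3 = 17.5 m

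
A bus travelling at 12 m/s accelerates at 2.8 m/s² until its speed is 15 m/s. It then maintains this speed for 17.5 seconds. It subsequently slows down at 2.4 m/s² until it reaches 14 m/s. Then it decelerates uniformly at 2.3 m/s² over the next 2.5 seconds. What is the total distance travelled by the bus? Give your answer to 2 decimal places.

310.82 m

Phase 1 (accelerating): v₀ = 12.0 m/s, a = 2.8 m/s².
v = v₀ + at → t = (15 − 12.0) / 2.8 = 1.07 s
v² = v₀² + 2aΔx → Δx = (15² − 12.0²)/(2·2.8) = 14.5 m

Phase 2 (constant speed): v₀ = 15.0 m/s, a = 0 m/s².
v = v₀ + at = 15.0 + (0)(17.5) = 15.0 m/s
Δx = v₀t + ½at² = 15.0·17.5 + 0.5·0·17.5² = 262 m

Phase 3 (decelerating): v₀ = 15.0 m/s, a = -2.4 m/s².
v = v₀ + at → t = (14 − 15.0) / -2.4 = 0.417 s
v² = v₀² + 2aΔx → Δx = (14² − 15.0²)/(2·-2.4) = 6.04 m

Phase 4 (decelerating): v₀ = 14.0 m/s, a = -2.3 m/s².
v = v₀ + at = 14.0 + (-2.3)(2.5) = 8.25 m/s
Δx = v₀t + ½at² = 14.0·2.5 + 0.5·-2.3·2.5² = 27.8 m
Total distance = 14.5 + 262 + 6.04 + 27.8 = 311 m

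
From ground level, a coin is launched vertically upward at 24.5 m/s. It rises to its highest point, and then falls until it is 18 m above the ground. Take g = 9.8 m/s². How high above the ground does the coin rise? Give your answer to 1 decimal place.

Phase 1 (rising): v₀ = 24.5 m/s, a = -9.8 m/s².
v = v₀ + at → t = (0 − 24.5) / -9.8 = 2.50 s
v² = v₀² + 2aΔx → Δx = (0² − 24.5²)/(2·-9.8) = 30.6 m
Maximum height = 30.6 m

30.6 m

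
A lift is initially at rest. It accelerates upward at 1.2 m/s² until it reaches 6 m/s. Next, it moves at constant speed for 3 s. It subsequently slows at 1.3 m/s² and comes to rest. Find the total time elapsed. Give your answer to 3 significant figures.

12.6 s

Phase 1 (accelerating): v₀ = 0 m/s, a = 1.2 m/s².
v = v₀ + at → t = (6 − 0) / 1.2 = 5.00 s
v² = v₀² + 2aΔx → Δx = (6² − 0²)/(2·1.2) = 15.0 m

Phase 2 (constant speed): v₀ = 6.00 m/s, a = 0 m/s².
v = v₀ + at = 6.00 + (0)(3) = 6.00 m/s
Δx = v₀t + ½at² = 6.00·3 + 0.5·0·3² = 18.0 m

Phase 3 (decelerating): v₀ = 6.00 m/s, a = -1.3 m/s².
v = v₀ + at → t = (0 − 6.00) / -1.3 = 4.62 s
v² = v₀² + 2aΔx → Δx = (0² − 6.00²)/(2·-1.3) = 13.8 m
Total time = 5.00 + 3.00 + 4.62 = 12.6 s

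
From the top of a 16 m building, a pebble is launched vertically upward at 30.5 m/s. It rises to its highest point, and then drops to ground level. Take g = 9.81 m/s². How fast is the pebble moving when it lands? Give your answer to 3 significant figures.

Phase 1 (rising): v₀ = 30.5 m/s, a = -9.81 m/s².
v = v₀ + at → t = (0 − 30.5) / -9.81 = 3.11 s
v² = v₀² + 2aΔx → Δx = (0² − 30.5²)/(2·-9.81) = 47.4 m

Phase 2 (falling): v₀ = 0 m/s, a = -9.81 m/s².
Falls 63.4 m from rest: t = √(2·63.4/9.81) = 3.60 s; v = g·t = 35.3 m/s.
Final speed = 35.3 m/s

35.3 m/s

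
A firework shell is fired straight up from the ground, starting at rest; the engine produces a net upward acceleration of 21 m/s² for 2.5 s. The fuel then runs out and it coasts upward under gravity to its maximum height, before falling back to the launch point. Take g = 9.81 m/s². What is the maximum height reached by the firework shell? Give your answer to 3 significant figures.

206 m

Phase 1 (powered ascent): v₀ = 0 m/s, a = 21 m/s².
v = v₀ + at = 0 + (21)(2.5) = 52.5 m/s
Δx = v₀t + ½at² = 0·2.5 + 0.5·21·2.5² = 65.6 m

Phase 2 (coasting upward): v₀ = 52.5 m/s, a = -9.81 m/s².
v = v₀ + at → t = (0 − 52.5) / -9.81 = 5.35 s
v² = v₀² + 2aΔx → Δx = (0² − 52.5²)/(2·-9.81) = 140 m
Maximum height = 65.6 + 140 = 206 m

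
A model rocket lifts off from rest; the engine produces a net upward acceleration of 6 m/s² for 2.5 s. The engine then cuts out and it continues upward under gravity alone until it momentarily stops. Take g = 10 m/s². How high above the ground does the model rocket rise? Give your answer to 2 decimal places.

Phase 1 (powered ascent): v₀ = 0 m/s, a = 6 m/s².
v = v₀ + at = 0 + (6)(2.5) = 15.0 m/s
Δx = v₀t + ½at² = 0·2.5 + 0.5·6·2.5² = 18.8 m

Phase 2 (coasting upward): v₀ = 15.0 m/s, a = -10 m/s².
v = v₀ + at → t = (0 − 15.0) / -10 = 1.50 s
v² = v₀² + 2aΔx → Δx = (0² − 15.0²)/(2·-10) = 11.2 m
Maximum height = 18.8 + 11.2 = 30.0 m

30.00 m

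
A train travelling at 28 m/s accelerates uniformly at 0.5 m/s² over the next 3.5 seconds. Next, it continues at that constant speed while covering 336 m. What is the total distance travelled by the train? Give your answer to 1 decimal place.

437.1 m

Phase 1 (accelerating): v₀ = 28.0 m/s, a = 0.5 m/s².
v = v₀ + at = 28.0 + (0.5)(3.5) = 29.8 m/s
Δx = v₀t + ½at² = 28.0·3.5 + 0.5·0.5·3.5² = 101 m

Phase 2 (constant speed): v₀ = 29.8 m/s, a = 0 m/s².
Constant speed: t = d/v = 336/29.8 = 11.3 s
Total distance = 101 + 336 = 437 m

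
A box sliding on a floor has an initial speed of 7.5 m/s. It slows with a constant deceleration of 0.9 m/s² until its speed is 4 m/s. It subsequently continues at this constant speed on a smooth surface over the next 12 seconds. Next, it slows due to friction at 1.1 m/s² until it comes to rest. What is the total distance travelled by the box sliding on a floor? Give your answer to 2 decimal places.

77.63 m

Phase 1 (decelerating): v₀ = 7.50 m/s, a = -0.9 m/s².
v = v₀ + at → t = (4 − 7.50) / -0.9 = 3.89 s
v² = v₀² + 2aΔx → Δx = (4² − 7.50²)/(2·-0.9) = 22.4 m

Phase 2 (constant speed): v₀ = 4.00 m/s, a = 0 m/s².
v = v₀ + at = 4.00 + (0)(12) = 4.00 m/s
Δx = v₀t + ½at² = 4.00·12 + 0.5·0·12² = 48.0 m

Phase 3 (decelerating): v₀ = 4.00 m/s, a = -1.1 m/s².
v = v₀ + at → t = (0 − 4.00) / -1.1 = 3.64 s
v² = v₀² + 2aΔx → Δx = (0² − 4.00²)/(2·-1.1) = 7.27 m
Total distance = 22.4 + 48.0 + 7.27 = 77.6 m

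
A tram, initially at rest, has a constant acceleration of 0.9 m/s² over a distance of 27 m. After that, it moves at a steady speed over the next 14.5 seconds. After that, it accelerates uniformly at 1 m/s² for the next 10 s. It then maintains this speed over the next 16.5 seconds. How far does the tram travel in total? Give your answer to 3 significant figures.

Phase 1 (accelerating): v₀ = 0 m/s, a = 0.9 m/s².
v² = v₀² + 2aΔx = 0² + 2·0.9·27 = 48.6 → v = 6.97 m/s
t = (v − v₀)/a = (6.97 − 0)/0.9 = 7.75 s

Phase 2 (constant speed): v₀ = 6.97 m/s, a = 0 m/s².
v = v₀ + at = 6.97 + (0)(14.5) = 6.97 m/s
Δx = v₀t + ½at² = 6.97·14.5 + 0.5·0·14.5² = 101 m

Phase 3 (accelerating): v₀ = 6.97 m/s, a = 1 m/s².
v = v₀ + at = 6.97 + (1)(10) = 17.0 m/s
Δx = v₀t + ½at² = 6.97·10 + 0.5·1·10² = 120 m

Phase 4 (constant speed): v₀ = 17.0 m/s, a = 0 m/s².
v = v₀ + at = 17.0 + (0)(16.5) = 17.0 m/s
Δx = v₀t + ½at² = 17.0·16.5 + 0.5·0·16.5² = 280 m
Total distance = 27.0 + 101 + 120 + 280 = 528 m

528 m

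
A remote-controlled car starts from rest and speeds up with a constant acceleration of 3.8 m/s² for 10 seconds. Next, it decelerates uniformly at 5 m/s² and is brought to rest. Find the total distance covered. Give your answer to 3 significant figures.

Phase 1 (accelerating): v₀ = 0 m/s, a = 3.8 m/s².
v = v₀ + at = 0 + (3.8)(10) = 38.0 m/s
Δx = v₀t + ½at² = 0·10 + 0.5·3.8·10² = 190 m

Phase 2 (decelerating): v₀ = 38.0 m/s, a = -5 m/s².
v = v₀ + at → t = (0 − 38.0) / -5 = 7.60 s
v² = v₀² + 2aΔx → Δx = (0² − 38.0²)/(2·-5) = 144 m
Total distance = 190 + 144 = 334 m

334 m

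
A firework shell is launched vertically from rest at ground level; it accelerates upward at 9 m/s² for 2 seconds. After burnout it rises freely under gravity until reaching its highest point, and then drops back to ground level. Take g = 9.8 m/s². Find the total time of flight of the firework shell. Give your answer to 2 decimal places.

6.49 s

Phase 1 (powered ascent): v₀ = 0 m/s, a = 9 m/s².
v = v₀ + at = 0 + (9)(2) = 18.0 m/s
Δx = v₀t + ½at² = 0·2 + 0.5·9·2² = 18.0 m

Phase 2 (coasting upward): v₀ = 18.0 m/s, a = -9.8 m/s².
v = v₀ + at → t = (0 − 18.0) / -9.8 = 1.84 s
v² = v₀² + 2aΔx → Δx = (0² − 18.0²)/(2·-9.8) = 16.5 m

Phase 3 (free fall): v₀ = 0 m/s, a = -9.8 m/s².
Falls 34.5 m from rest: t = √(2·34.5/9.8) = 2.65 s; v = g·t = 26.0 m/s.
Total time = 2.00 + 1.84 + 2.65 = 6.49 s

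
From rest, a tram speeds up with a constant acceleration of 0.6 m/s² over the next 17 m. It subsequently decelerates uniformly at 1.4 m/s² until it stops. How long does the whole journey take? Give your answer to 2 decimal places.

Phase 1 (accelerating): v₀ = 0 m/s, a = 0.6 m/s².
v² = v₀² + 2aΔx = 0² + 2·0.6·17 = 20.4 → v = 4.52 m/s
t = (v − v₀)/a = (4.52 − 0)/0.6 = 7.53 s

Phase 2 (decelerating): v₀ = 4.52 m/s, a = -1.4 m/s².
v = v₀ + at → t = (0 − 4.52) / -1.4 = 3.23 s
v² = v₀² + 2aΔx → Δx = (0² − 4.52²)/(2·-1.4) = 7.29 m
Total time = 7.53 + 3.23 = 10.8 s

10.75 s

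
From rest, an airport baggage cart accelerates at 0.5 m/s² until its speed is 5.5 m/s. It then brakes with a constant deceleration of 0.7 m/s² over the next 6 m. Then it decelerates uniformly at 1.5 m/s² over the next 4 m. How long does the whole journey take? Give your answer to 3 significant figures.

Phase 1 (accelerating): v₀ = 0 m/s, a = 0.5 m/s².
v = v₀ + at → t = (5.5 − 0) / 0.5 = 11.0 s
v² = v₀² + 2aΔx → Δx = (5.5² − 0²)/(2·0.5) = 30.2 m

Phase 2 (decelerating): v₀ = 5.50 m/s, a = -0.7 m/s².
v² = v₀² + 2aΔx = 5.50² + 2·-0.7·6 = 21.9 → v = 4.67 m/s
t = (v − v₀)/a = (4.67 − 5.50)/-0.7 = 1.18 s

Phase 3 (decelerating): v₀ = 4.67 m/s, a = -1.5 m/s².
v² = v₀² + 2aΔx = 4.67² + 2·-1.5·4 = 9.85 → v = 3.14 m/s
t = (v − v₀)/a = (3.14 − 4.67)/-1.5 = 1.02 s
Total time = 11.0 + 1.18 + 1.02 = 13.2 s

13.2 s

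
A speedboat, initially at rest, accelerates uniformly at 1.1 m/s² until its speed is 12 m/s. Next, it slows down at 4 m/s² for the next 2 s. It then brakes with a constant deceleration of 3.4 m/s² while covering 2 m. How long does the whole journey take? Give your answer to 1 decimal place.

Phase 1 (accelerating): v₀ = 0 m/s, a = 1.1 m/s².
v = v₀ + at → t = (12 − 0) / 1.1 = 10.9 s
v² = v₀² + 2aΔx → Δx = (12² − 0²)/(2·1.1) = 65.5 m

Phase 2 (decelerating): v₀ = 12.0 m/s, a = -4 m/s².
v = v₀ + at = 12.0 + (-4)(2) = 4.00 m/s
Δx = v₀t + ½at² = 12.0·2 + 0.5·-4·2² = 16.0 m

Phase 3 (decelerating): v₀ = 4.00 m/s, a = -3.4 m/s².
v² = v₀² + 2aΔx = 4.00² + 2·-3.4·2 = 2.40 → v = 1.55 m/s
t = (v − v₀)/a = (1.55 − 4.00)/-3.4 = 0.721 s
Total time = 10.9 + 2.00 + 0.721 = 13.6 s

13.6 s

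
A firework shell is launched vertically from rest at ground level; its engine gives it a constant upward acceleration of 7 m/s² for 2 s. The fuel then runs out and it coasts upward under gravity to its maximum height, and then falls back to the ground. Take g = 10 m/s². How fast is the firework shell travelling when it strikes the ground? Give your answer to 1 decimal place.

21.8 m/s

Phase 1 (powered ascent): v₀ = 0 m/s, a = 7 m/s².
v = v₀ + at = 0 + (7)(2) = 14.0 m/s
Δx = v₀t + ½at² = 0·2 + 0.5·7·2² = 14.0 m

Phase 2 (coasting upward): v₀ = 14.0 m/s, a = -10 m/s².
v = v₀ + at → t = (0 − 14.0) / -10 = 1.40 s
v² = v₀² + 2aΔx → Δx = (0² − 14.0²)/(2·-10) = 9.80 m

Phase 3 (free fall): v₀ = 0 m/s, a = -10 m/s².
Falls 23.8 m from rest: t = √(2·23.8/10) = 2.18 s; v = g·t = 21.8 m/s.
Impact speed = 21.8 m/s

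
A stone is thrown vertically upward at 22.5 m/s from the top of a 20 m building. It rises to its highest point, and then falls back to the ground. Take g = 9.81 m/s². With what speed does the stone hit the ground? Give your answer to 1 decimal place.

30.0 m/s

Phase 1 (rising): v₀ = 22.5 m/s, a = -9.81 m/s².
v = v₀ + at → t = (0 − 22.5) / -9.81 = 2.29 s
v² = v₀² + 2aΔx → Δx = (0² − 22.5²)/(2·-9.81) = 25.8 m

Phase 2 (falling): v₀ = 0 m/s, a = -9.81 m/s².
Falls 45.8 m from rest: t = √(2·45.8/9.81) = 3.06 s; v = g·t = 30.0 m/s.
Final speed = 30.0 m/s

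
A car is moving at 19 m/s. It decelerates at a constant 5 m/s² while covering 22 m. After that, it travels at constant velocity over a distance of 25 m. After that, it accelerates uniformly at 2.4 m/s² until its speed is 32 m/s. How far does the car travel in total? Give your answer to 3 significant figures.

Phase 1 (decelerating): v₀ = 19.0 m/s, a = -5 m/s².
v² = v₀² + 2aΔx = 19.0² + 2·-5·22 = 141 → v = 11.9 m/s
t = (v − v₀)/a = (11.9 − 19.0)/-5 = 1.43 s

Phase 2 (constant speed): v₀ = 11.9 m/s, a = 0 m/s².
Constant speed: t = d/v = 25/11.9 = 2.11 s

Phase 3 (accelerating): v₀ = 11.9 m/s, a = 2.4 m/s².
v = v₀ + at → t = (32 − 11.9) / 2.4 = 8.39 s
v² = v₀² + 2aΔx → Δx = (32² − 11.9²)/(2·2.4) = 184 m
Total distance = 22.0 + 25.0 + 184 = 231 m

231 m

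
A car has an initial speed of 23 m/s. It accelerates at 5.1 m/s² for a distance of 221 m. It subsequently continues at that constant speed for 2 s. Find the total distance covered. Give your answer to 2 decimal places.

326.51 m

Phase 1 (accelerating): v₀ = 23.0 m/s, a = 5.1 m/s².
v² = v₀² + 2aΔx = 23.0² + 2·5.1·221 = 2780 → v = 52.8 m/s
t = (v − v₀)/a = (52.8 − 23.0)/5.1 = 5.83 s

Phase 2 (constant speed): v₀ = 52.8 m/s, a = 0 m/s².
v = v₀ + at = 52.8 + (0)(2) = 52.8 m/s
Δx = v₀t + ½at² = 52.8·2 + 0.5·0·2² = 106 m
Total distance = 221 + 106 = 327 m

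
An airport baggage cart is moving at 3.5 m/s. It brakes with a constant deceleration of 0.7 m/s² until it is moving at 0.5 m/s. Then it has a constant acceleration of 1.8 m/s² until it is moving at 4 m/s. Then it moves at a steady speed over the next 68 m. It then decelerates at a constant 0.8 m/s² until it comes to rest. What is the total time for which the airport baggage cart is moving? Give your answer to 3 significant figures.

Phase 1 (decelerating): v₀ = 3.50 m/s, a = -0.7 m/s².
v = v₀ + at → t = (0.5 − 3.50) / -0.7 = 4.29 s
v² = v₀² + 2aΔx → Δx = (0.5² − 3.50²)/(2·-0.7) = 8.57 m

Phase 2 (accelerating): v₀ = 0.500 m/s, a = 1.8 m/s².
v = v₀ + at → t = (4 − 0.500) / 1.8 = 1.94 s
v² = v₀² + 2aΔx → Δx = (4² − 0.500²)/(2·1.8) = 4.38 m

Phase 3 (constant speed): v₀ = 4.00 m/s, a = 0 m/s².
Constant speed: t = d/v = 68/4.00 = 17.0 s

Phase 4 (decelerating): v₀ = 4.00 m/s, a = -0.8 m/s².
v = v₀ + at → t = (0 − 4.00) / -0.8 = 5.00 s
v² = v₀² + 2aΔx → Δx = (0² − 4.00²)/(2·-0.8) = 10.0 m
Total time = 4.29 + 1.94 + 17.0 + 5.00 = 28.2 s

28.2 s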